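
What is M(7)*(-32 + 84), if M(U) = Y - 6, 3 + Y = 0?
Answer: -468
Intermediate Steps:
Y = -3 (Y = -3 + 0 = -3)
M(U) = -9 (M(U) = -3 - 6 = -9)
M(7)*(-32 + 84) = -9*(-32 + 84) = -9*52 = -468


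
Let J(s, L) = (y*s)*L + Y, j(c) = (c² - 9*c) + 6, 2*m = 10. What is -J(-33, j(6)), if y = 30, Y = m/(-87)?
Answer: -1033555/87 ≈ -11880.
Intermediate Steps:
m = 5 (m = (½)*10 = 5)
Y = -5/87 (Y = 5/(-87) = 5*(-1/87) = -5/87 ≈ -0.057471)
j(c) = 6 + c² - 9*c
J(s, L) = -5/87 + 30*L*s (J(s, L) = (30*s)*L - 5/87 = 30*L*s - 5/87 = -5/87 + 30*L*s)
-J(-33, j(6)) = -(-5/87 + 30*(6 + 6² - 9*6)*(-33)) = -(-5/87 + 30*(6 + 36 - 54)*(-33)) = -(-5/87 + 30*(-12)*(-33)) = -(-5/87 + 11880) = -1*1033555/87 = -1033555/87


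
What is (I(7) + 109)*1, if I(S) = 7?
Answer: 116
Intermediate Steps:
(I(7) + 109)*1 = (7 + 109)*1 = 116*1 = 116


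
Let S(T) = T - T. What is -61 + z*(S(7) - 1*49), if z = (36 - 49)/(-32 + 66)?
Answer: -1437/34 ≈ -42.265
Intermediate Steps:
S(T) = 0
z = -13/34 ≈ -0.38235
-61 + z*(S(7) - 1*49) = -61 - 13*(0 - 1*49)/34 = -61 - 13*(0 - 49)/34 = -61 - 13/34*(-49) = -61 + 637/34 = -1437/34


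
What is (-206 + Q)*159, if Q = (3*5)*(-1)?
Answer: -35139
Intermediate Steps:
Q = -15 (Q = 15*(-1) = -15)
(-206 + Q)*159 = (-206 - 15)*159 = -221*159 = -35139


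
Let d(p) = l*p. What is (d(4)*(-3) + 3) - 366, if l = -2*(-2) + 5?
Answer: -471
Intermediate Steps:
l = 9 (l = 4 + 5 = 9)
d(p) = 9*p
(d(4)*(-3) + 3) - 366 = ((9*4)*(-3) + 3) - 366 = (36*(-3) + 3) - 366 = (-108 + 3) - 366 = -105 - 366 = -471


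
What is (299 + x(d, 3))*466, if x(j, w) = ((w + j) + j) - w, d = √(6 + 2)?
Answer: 139334 + 1864*√2 ≈ 1.4197e+5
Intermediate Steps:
d = 2*√2 (d = √8 = 2*√2 ≈ 2.8284)
x(j, w) = 2*j (x(j, w) = ((j + w) + j) - w = (w + 2*j) - w = 2*j)
(299 + x(d, 3))*466 = (299 + 2*(2*√2))*466 = (299 + 4*√2)*466 = 139334 + 1864*√2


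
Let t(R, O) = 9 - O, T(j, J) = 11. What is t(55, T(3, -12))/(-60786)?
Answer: 1/30393 ≈ 3.2902e-5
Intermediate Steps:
t(55, T(3, -12))/(-60786) = (9 - 1*11)/(-60786) = (9 - 11)*(-1/60786) = -2*(-1/60786) = 1/30393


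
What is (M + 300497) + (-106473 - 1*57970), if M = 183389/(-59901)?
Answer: 8149587265/59901 ≈ 1.3605e+5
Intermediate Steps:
M = -183389/59901 (M = 183389*(-1/59901) = -183389/59901 ≈ -3.0615)
(M + 300497) + (-106473 - 1*57970) = (-183389/59901 + 300497) + (-106473 - 1*57970) = 17999887408/59901 + (-106473 - 57970) = 17999887408/59901 - 164443 = 8149587265/59901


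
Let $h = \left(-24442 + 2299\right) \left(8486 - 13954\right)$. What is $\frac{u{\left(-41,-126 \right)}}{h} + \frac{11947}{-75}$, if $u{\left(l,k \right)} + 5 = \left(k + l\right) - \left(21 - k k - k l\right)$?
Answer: $- \frac{160724043817}{1008982700} \approx -159.29$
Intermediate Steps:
$u{\left(l,k \right)} = -26 + k + l + k^{2} + k l$ ($u{\left(l,k \right)} = -5 - \left(21 - k - l - k k - k l\right) = -5 - \left(21 - k - l - k^{2} - k l\right) = -5 + \left(\left(k + l\right) + \left(-21 + k^{2} + k l\right)\right) = -5 + \left(-21 + k + l + k^{2} + k l\right) = -26 + k + l + k^{2} + k l$)
$h = 121077924$ ($h = \left(-22143\right) \left(-5468\right) = 121077924$)
$\frac{u{\left(-41,-126 \right)}}{h} + \frac{11947}{-75} = \frac{-26 - 126 - 41 + \left(-126\right)^{2} - -5166}{121077924} + \frac{11947}{-75} = \left(-26 - 126 - 41 + 15876 + 5166\right) \frac{1}{121077924} + 11947 \left(- \frac{1}{75}\right) = 20849 \cdot \frac{1}{121077924} - \frac{11947}{75} = \frac{20849}{121077924} - \frac{11947}{75} = - \frac{160724043817}{1008982700}$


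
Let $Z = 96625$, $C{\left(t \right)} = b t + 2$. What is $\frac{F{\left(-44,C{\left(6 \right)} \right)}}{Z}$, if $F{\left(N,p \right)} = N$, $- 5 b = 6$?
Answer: $- \frac{44}{96625} \approx -0.00045537$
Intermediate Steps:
$b = - \frac{6}{5}$ ($b = \left(- \frac{1}{5}\right) 6 = - \frac{6}{5} \approx -1.2$)
$C{\left(t \right)} = 2 - \frac{6 t}{5}$ ($C{\left(t \right)} = - \frac{6 t}{5} + 2 = 2 - \frac{6 t}{5}$)
$\frac{F{\left(-44,C{\left(6 \right)} \right)}}{Z} = - \frac{44}{96625}$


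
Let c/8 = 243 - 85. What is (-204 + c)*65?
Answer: 68900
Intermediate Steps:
c = 1264 (c = 8*(243 - 85) = 8*158 = 1264)
(-204 + c)*65 = (-204 + 1264)*65 = 1060*65 = 68900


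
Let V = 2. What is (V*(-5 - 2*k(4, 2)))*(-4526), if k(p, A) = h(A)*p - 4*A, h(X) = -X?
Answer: -244404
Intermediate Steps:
k(p, A) = -4*A - A*p (k(p, A) = (-A)*p - 4*A = -A*p - 4*A = -4*A - A*p)
(V*(-5 - 2*k(4, 2)))*(-4526) = (2*(-5 - 4*(-4 - 1*4)))*(-4526) = (2*(-5 - 4*(-4 - 4)))*(-4526) = (2*(-5 - 4*(-8)))*(-4526) = (2*(-5 - 2*(-16)))*(-4526) = (2*(-5 + 32))*(-4526) = (2*27)*(-4526) = 54*(-4526) = -244404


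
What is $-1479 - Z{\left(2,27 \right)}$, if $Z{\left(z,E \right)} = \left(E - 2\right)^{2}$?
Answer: $-2104$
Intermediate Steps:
$Z{\left(z,E \right)} = \left(-2 + E\right)^{2}$
$-1479 - Z{\left(2,27 \right)} = -1479 - \left(-2 + 27\right)^{2} = -1479 - 25^{2} = -1479 - 625 = -2104$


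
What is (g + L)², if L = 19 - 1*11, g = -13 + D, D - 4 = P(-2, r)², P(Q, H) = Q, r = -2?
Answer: 9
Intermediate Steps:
D = 8 (D = 4 + (-2)² = 4 + 4 = 8)
g = -5 (g = -13 + 8 = -5)
L = 8 (L = 19 - 11 = 8)
(g + L)² = (-5 + 8)² = 3² = 9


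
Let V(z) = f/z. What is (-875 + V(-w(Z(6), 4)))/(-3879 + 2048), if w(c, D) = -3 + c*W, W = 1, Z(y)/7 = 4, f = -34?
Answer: 21841/45775 ≈ 0.47714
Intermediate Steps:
Z(y) = 28 (Z(y) = 7*4 = 28)
w(c, D) = -3 + c (w(c, D) = -3 + c*1 = -3 + c)
V(z) = -34/z
(-875 + V(-w(Z(6), 4)))/(-3879 + 2048) = (-875 - 34*(-1/(-3 + 28)))/(-3879 + 2048) = (-875 - 34/((-1*25)))/(-1831) = (-875 - 34/(-25))*(-1/1831) = (-875 - 34*(-1/25))*(-1/1831) = (-875 + 34/25)*(-1/1831) = -21841/25*(-1/1831) = 21841/45775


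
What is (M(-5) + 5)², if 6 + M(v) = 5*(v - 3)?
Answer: 1681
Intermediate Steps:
M(v) = -21 + 5*v (M(v) = -6 + 5*(v - 3) = -6 + 5*(-3 + v) = -6 + (-15 + 5*v) = -21 + 5*v)
(M(-5) + 5)² = ((-21 + 5*(-5)) + 5)² = ((-21 - 25) + 5)² = (-46 + 5)² = (-41)² = 1681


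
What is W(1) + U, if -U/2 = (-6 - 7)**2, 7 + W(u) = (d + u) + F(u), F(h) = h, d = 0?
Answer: -343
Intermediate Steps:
W(u) = -7 + 2*u (W(u) = -7 + ((0 + u) + u) = -7 + (u + u) = -7 + 2*u)
U = -338 (U = -2*(-6 - 7)**2 = -2*(-13)**2 = -2*169 = -338)
W(1) + U = (-7 + 2*1) - 338 = (-7 + 2) - 338 = -5 - 338 = -343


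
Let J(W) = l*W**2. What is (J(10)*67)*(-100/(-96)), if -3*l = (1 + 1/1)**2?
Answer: -83750/9 ≈ -9305.6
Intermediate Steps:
l = -4/3 (l = -(1 + 1/1)**2/3 = -(1 + 1)**2/3 = -1/3*2**2 = -1/3*4 = -4/3 ≈ -1.3333)
J(W) = -4*W**2/3
(J(10)*67)*(-100/(-96)) = (-4/3*10**2*67)*(-100/(-96)) = (-4/3*100*67)*(-100*(-1/96)) = -400/3*67*(25/24) = -26800/3*25/24 = -83750/9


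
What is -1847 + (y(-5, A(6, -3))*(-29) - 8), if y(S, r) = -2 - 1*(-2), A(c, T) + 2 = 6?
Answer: -1855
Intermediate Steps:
A(c, T) = 4 (A(c, T) = -2 + 6 = 4)
y(S, r) = 0 (y(S, r) = -2 + 2 = 0)
-1847 + (y(-5, A(6, -3))*(-29) - 8) = -1847 + (0*(-29) - 8) = -1847 + (0 - 8) = -1847 - 8 = -1855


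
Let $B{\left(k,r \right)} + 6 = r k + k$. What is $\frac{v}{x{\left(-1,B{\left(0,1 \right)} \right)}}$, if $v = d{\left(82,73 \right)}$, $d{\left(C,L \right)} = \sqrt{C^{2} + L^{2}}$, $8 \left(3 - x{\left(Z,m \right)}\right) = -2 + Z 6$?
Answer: $\frac{\sqrt{12053}}{4} \approx 27.447$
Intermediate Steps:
$B{\left(k,r \right)} = -6 + k + k r$ ($B{\left(k,r \right)} = -6 + \left(r k + k\right) = -6 + \left(k r + k\right) = -6 + \left(k + k r\right) = -6 + k + k r$)
$x{\left(Z,m \right)} = \frac{13}{4} - \frac{3 Z}{4}$ ($x{\left(Z,m \right)} = 3 - \frac{-2 + Z 6}{8} = 3 - \frac{-2 + 6 Z}{8} = 3 - \left(- \frac{1}{4} + \frac{3 Z}{4}\right) = \frac{13}{4} - \frac{3 Z}{4}$)
$v = \sqrt{12053}$ ($v = \sqrt{82^{2} + 73^{2}} = \sqrt{6724 + 5329} = \sqrt{12053} \approx 109.79$)
$\frac{v}{x{\left(-1,B{\left(0,1 \right)} \right)}} = \frac{\sqrt{12053}}{\frac{13}{4} - - \frac{3}{4}} = \frac{\sqrt{12053}}{\frac{13}{4} + \frac{3}{4}} = \frac{\sqrt{12053}}{4}$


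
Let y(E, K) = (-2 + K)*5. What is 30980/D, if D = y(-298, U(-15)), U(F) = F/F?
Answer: -6196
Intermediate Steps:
U(F) = 1
y(E, K) = -10 + 5*K
D = -5 (D = -10 + 5*1 = -10 + 5 = -5)
30980/D = 30980/(-5) = 30980*(-1/5) = -6196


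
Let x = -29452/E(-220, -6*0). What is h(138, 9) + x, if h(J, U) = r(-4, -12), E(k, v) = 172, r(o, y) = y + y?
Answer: -8395/43 ≈ -195.23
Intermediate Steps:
r(o, y) = 2*y
h(J, U) = -24 (h(J, U) = 2*(-12) = -24)
x = -7363/43 (x = -29452/172 = -29452*1/172 = -7363/43 ≈ -171.23)
h(138, 9) + x = -24 - 7363/43 = -8395/43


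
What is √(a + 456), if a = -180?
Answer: 2*√69 ≈ 16.613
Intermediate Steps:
√(a + 456) = √(-180 + 456) = √276 = 2*√69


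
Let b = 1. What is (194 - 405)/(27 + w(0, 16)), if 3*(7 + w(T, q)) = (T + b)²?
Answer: -633/61 ≈ -10.377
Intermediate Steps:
w(T, q) = -7 + (1 + T)²/3 (w(T, q) = -7 + (T + 1)²/3 = -7 + (1 + T)²/3)
(194 - 405)/(27 + w(0, 16)) = (194 - 405)/(27 + (-7 + (1 + 0)²/3)) = -211/(27 + (-7 + (⅓)*1²)) = -211/(27 + (-7 + (⅓)*1)) = -211/(27 + (-7 + ⅓)) = -211/(27 - 20/3) = -211/61/3 = -211*3/61 = -633/61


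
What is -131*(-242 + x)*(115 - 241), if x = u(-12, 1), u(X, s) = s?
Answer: -3977946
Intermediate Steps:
x = 1
-131*(-242 + x)*(115 - 241) = -131*(-242 + 1)*(115 - 241) = -(-31571)*(-126) = -131*30366 = -3977946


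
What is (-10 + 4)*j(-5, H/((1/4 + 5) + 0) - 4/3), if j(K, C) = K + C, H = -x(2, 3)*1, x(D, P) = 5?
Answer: 306/7 ≈ 43.714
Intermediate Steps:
H = -5 (H = -1*5*1 = -5*1 = -5)
j(K, C) = C + K
(-10 + 4)*j(-5, H/((1/4 + 5) + 0) - 4/3) = (-10 + 4)*((-5/((1/4 + 5) + 0) - 4/3) - 5) = -6*((-5/((1*(¼) + 5) + 0) - 4*⅓) - 5) = -6*((-5/((¼ + 5) + 0) - 4/3) - 5) = -6*((-5/(21/4 + 0) - 4/3) - 5) = -6*((-5/21/4 - 4/3) - 5) = -6*((-5*4/21 - 4/3) - 5) = -6*((-20/21 - 4/3) - 5) = -6*(-16/7 - 5) = -6*(-51/7) = 306/7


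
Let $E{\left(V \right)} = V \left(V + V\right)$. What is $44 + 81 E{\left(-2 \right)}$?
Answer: $692$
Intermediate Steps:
$E{\left(V \right)} = 2 V^{2}$ ($E{\left(V \right)} = V 2 V = 2 V^{2}$)
$44 + 81 E{\left(-2 \right)} = 44 + 81 \cdot 2 \left(-2\right)^{2} = 44 + 81 \cdot 2 \cdot 4 = 44 + 81 \cdot 8 = 44 + 648 = 692$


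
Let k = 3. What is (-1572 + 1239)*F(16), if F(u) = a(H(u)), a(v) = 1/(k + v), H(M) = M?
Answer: -333/19 ≈ -17.526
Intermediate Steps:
a(v) = 1/(3 + v)
F(u) = 1/(3 + u)
(-1572 + 1239)*F(16) = (-1572 + 1239)/(3 + 16) = -333/19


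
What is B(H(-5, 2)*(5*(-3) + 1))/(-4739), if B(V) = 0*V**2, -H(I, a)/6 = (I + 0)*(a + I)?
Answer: 0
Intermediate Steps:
H(I, a) = -6*I*(I + a) (H(I, a) = -6*(I + 0)*(a + I) = -6*I*(I + a))
B(V) = 0
B(H(-5, 2)*(5*(-3) + 1))/(-4739) = 0/(-4739) = 0*(-1/4739) = 0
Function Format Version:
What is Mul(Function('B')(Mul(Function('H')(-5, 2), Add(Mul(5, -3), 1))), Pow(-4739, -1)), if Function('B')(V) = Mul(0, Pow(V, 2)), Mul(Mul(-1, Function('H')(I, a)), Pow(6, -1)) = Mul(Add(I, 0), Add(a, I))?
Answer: 0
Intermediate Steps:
Function('H')(I, a) = Mul(-6, I, Add(I, a)) (Function('H')(I, a) = Mul(-6, Mul(Add(I, 0), Add(a, I))) = Mul(-6, Mul(I, Add(I, a))) = Mul(-6, I, Add(I, a)))
Function('B')(V) = 0
Mul(Function('B')(Mul(Function('H')(-5, 2), Add(Mul(5, -3), 1))), Pow(-4739, -1)) = Mul(0, Pow(-4739, -1)) = Mul(0, Rational(-1, 4739)) = 0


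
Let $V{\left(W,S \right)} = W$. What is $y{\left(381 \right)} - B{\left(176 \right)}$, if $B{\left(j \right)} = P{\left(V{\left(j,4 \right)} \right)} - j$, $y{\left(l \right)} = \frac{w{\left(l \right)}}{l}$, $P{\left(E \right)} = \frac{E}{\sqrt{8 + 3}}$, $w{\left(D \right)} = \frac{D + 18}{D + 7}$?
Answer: $\frac{8672709}{49276} - 16 \sqrt{11} \approx 122.94$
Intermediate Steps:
$w{\left(D \right)} = \frac{18 + D}{7 + D}$
$P{\left(E \right)} = \frac{E \sqrt{11}}{11}$ ($P{\left(E \right)} = \frac{E}{\sqrt{11}} = E \frac{\sqrt{11}}{11} = \frac{E \sqrt{11}}{11}$)
$y{\left(l \right)} = \frac{18 + l}{l \left(7 + l\right)}$ ($y{\left(l \right)} = \frac{\frac{1}{7 + l} \left(18 + l\right)}{l} = \frac{18 + l}{l \left(7 + l\right)}$)
$B{\left(j \right)} = - j + \frac{j \sqrt{11}}{11}$ ($B{\left(j \right)} = \frac{j \sqrt{11}}{11} - j = - j + \frac{j \sqrt{11}}{11}$)
$y{\left(381 \right)} - B{\left(176 \right)} = \frac{18 + 381}{381 \left(7 + 381\right)} - \frac{1}{11} \cdot 176 \left(-11 + \sqrt{11}\right) = \frac{1}{381} \cdot \frac{1}{388} \cdot 399 - \left(-176 + 16 \sqrt{11}\right) = \frac{1}{381} \cdot \frac{1}{388} \cdot 399 + \left(176 - 16 \sqrt{11}\right) = \frac{133}{49276} + \left(176 - 16 \sqrt{11}\right) = \frac{8672709}{49276} - 16 \sqrt{11}$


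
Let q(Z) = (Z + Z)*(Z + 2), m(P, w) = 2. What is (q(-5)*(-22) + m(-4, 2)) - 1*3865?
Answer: -4523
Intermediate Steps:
q(Z) = 2*Z*(2 + Z) (q(Z) = (2*Z)*(2 + Z) = 2*Z*(2 + Z))
(q(-5)*(-22) + m(-4, 2)) - 1*3865 = ((2*(-5)*(2 - 5))*(-22) + 2) - 1*3865 = ((2*(-5)*(-3))*(-22) + 2) - 3865 = (30*(-22) + 2) - 3865 = (-660 + 2) - 3865 = -658 - 3865 = -4523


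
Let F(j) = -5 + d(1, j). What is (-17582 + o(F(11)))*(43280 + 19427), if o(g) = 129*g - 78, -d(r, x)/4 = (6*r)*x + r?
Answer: -3315758039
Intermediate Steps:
d(r, x) = -4*r - 24*r*x (d(r, x) = -4*((6*r)*x + r) = -4*(6*r*x + r) = -4*(r + 6*r*x) = -4*r - 24*r*x)
F(j) = -9 - 24*j (F(j) = -5 - 4*1*(1 + 6*j) = -5 + (-4 - 24*j) = -9 - 24*j)
o(g) = -78 + 129*g
(-17582 + o(F(11)))*(43280 + 19427) = (-17582 + (-78 + 129*(-9 - 24*11)))*(43280 + 19427) = (-17582 + (-78 + 129*(-9 - 264)))*62707 = (-17582 + (-78 + 129*(-273)))*62707 = (-17582 + (-78 - 35217))*62707 = (-17582 - 35295)*62707 = -52877*62707 = -3315758039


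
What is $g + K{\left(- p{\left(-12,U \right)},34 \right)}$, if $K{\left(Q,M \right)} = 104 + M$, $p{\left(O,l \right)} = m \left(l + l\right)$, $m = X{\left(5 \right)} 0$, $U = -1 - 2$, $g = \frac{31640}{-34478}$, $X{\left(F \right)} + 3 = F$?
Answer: $\frac{2363162}{17239} \approx 137.08$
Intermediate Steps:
$X{\left(F \right)} = -3 + F$
$g = - \frac{15820}{17239}$ ($g = 31640 \left(- \frac{1}{34478}\right) = - \frac{15820}{17239} \approx -0.91769$)
$U = -3$
$m = 0$ ($m = \left(-3 + 5\right) 0 = 2 \cdot 0 = 0$)
$p{\left(O,l \right)} = 0$ ($p{\left(O,l \right)} = 0 \left(l + l\right) = 0 \cdot 2 l = 0$)
$g + K{\left(- p{\left(-12,U \right)},34 \right)} = - \frac{15820}{17239} + \left(104 + 34\right) = - \frac{15820}{17239} + 138 = \frac{2363162}{17239}$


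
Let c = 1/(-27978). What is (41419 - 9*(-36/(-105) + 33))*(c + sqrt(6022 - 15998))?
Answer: -719581/489615 + 2878324*I*sqrt(2494)/35 ≈ -1.4697 + 4.107e+6*I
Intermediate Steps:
c = -1/27978 ≈ -3.5742e-5
(41419 - 9*(-36/(-105) + 33))*(c + sqrt(6022 - 15998)) = (41419 - 9*(-36/(-105) + 33))*(-1/27978 + sqrt(6022 - 15998)) = (41419 - 9*(-36*(-1/105) + 33))*(-1/27978 + sqrt(-9976)) = (41419 - 9*(12/35 + 33))*(-1/27978 + 2*I*sqrt(2494)) = (41419 - 9*1167/35)*(-1/27978 + 2*I*sqrt(2494)) = (41419 - 10503/35)*(-1/27978 + 2*I*sqrt(2494)) = 1439162*(-1/27978 + 2*I*sqrt(2494))/35 = -719581/489615 + 2878324*I*sqrt(2494)/35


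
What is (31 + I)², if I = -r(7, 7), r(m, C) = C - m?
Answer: 961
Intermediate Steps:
I = 0 (I = -(7 - 1*7) = -(7 - 7) = -1*0 = 0)
(31 + I)² = (31 + 0)² = 31² = 961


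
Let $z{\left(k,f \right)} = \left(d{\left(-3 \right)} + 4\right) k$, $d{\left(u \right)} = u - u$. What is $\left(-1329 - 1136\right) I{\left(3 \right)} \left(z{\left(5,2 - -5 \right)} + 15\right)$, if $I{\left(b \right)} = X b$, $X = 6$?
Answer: $-1552950$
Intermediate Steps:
$d{\left(u \right)} = 0$
$I{\left(b \right)} = 6 b$
$z{\left(k,f \right)} = 4 k$ ($z{\left(k,f \right)} = \left(0 + 4\right) k = 4 k$)
$\left(-1329 - 1136\right) I{\left(3 \right)} \left(z{\left(5,2 - -5 \right)} + 15\right) = \left(-1329 - 1136\right) 6 \cdot 3 \left(4 \cdot 5 + 15\right) = - 2465 \cdot 18 \left(20 + 15\right) = - 2465 \cdot 18 \cdot 35 = \left(-2465\right) 630 = -1552950$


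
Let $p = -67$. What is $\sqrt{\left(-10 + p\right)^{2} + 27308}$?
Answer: $3 \sqrt{3693} \approx 182.31$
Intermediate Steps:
$\sqrt{\left(-10 + p\right)^{2} + 27308} = \sqrt{\left(-10 - 67\right)^{2} + 27308} = \sqrt{\left(-77\right)^{2} + 27308} = \sqrt{5929 + 27308} = \sqrt{33237} = 3 \sqrt{3693}$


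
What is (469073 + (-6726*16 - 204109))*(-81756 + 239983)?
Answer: 24896701996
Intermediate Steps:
(469073 + (-6726*16 - 204109))*(-81756 + 239983) = (469073 + (-107616 - 204109))*158227 = (469073 - 311725)*158227 = 157348*158227 = 24896701996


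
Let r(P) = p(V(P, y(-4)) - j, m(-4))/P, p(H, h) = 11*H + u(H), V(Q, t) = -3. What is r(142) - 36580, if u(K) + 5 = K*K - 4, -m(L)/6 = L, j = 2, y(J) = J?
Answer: -5194399/142 ≈ -36580.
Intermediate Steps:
m(L) = -6*L
u(K) = -9 + K² (u(K) = -5 + (K*K - 4) = -5 + (K² - 4) = -5 + (-4 + K²) = -9 + K²)
p(H, h) = -9 + H² + 11*H (p(H, h) = 11*H + (-9 + H²) = -9 + H² + 11*H)
r(P) = -39/P (r(P) = (-9 + (-3 - 1*2)² + 11*(-3 - 1*2))/P = (-9 + (-3 - 2)² + 11*(-3 - 2))/P = (-9 + (-5)² + 11*(-5))/P = (-9 + 25 - 55)/P = -39/P)
r(142) - 36580 = -39/142 - 36580 = -5194399/142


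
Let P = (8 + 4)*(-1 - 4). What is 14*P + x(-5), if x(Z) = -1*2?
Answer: -842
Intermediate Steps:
x(Z) = -2
P = -60 (P = 12*(-5) = -60)
14*P + x(-5) = 14*(-60) - 2 = -840 - 2 = -842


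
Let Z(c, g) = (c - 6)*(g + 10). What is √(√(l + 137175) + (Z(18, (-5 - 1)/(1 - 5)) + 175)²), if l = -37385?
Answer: √(97969 + √99790) ≈ 313.50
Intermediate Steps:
Z(c, g) = (-6 + c)*(10 + g)
√(√(l + 137175) + (Z(18, (-5 - 1)/(1 - 5)) + 175)²) = √(√(-37385 + 137175) + ((-60 - 6*(-5 - 1)/(1 - 5) + 10*18 + 18*((-5 - 1)/(1 - 5))) + 175)²) = √(√99790 + ((-60 - (-36)/(-4) + 180 + 18*(-6/(-4))) + 175)²) = √(√99790 + ((-60 - (-36)*(-1)/4 + 180 + 18*(-6*(-¼))) + 175)²) = √(√99790 + ((-60 - 6*3/2 + 180 + 18*(3/2)) + 175)²) = √(√99790 + ((-60 - 9 + 180 + 27) + 175)²) = √(√99790 + (138 + 175)²) = √(√99790 + 313²) = √(√99790 + 97969) = √(97969 + √99790)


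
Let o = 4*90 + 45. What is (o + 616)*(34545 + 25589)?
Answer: 61396814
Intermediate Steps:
o = 405 (o = 360 + 45 = 405)
(o + 616)*(34545 + 25589) = (405 + 616)*(34545 + 25589) = 1021*60134 = 61396814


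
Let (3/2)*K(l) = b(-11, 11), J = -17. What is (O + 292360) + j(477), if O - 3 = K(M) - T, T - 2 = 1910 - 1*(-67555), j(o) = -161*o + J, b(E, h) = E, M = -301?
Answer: 438224/3 ≈ 1.4607e+5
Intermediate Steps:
K(l) = -22/3 (K(l) = (⅔)*(-11) = -22/3)
j(o) = -17 - 161*o (j(o) = -161*o - 17 = -17 - 161*o)
T = 69467 (T = 2 + (1910 - 1*(-67555)) = 2 + (1910 + 67555) = 2 + 69465 = 69467)
O = -208414/3 (O = 3 + (-22/3 - 1*69467) = 3 + (-22/3 - 69467) = 3 - 208423/3 = -208414/3 ≈ -69471.)
(O + 292360) + j(477) = (-208414/3 + 292360) + (-17 - 161*477) = 668666/3 + (-17 - 76797) = 668666/3 - 76814 = 438224/3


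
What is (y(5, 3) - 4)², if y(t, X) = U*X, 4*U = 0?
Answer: 16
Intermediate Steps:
U = 0 (U = (¼)*0 = 0)
y(t, X) = 0 (y(t, X) = 0*X = 0)
(y(5, 3) - 4)² = (0 - 4)² = (-4)² = 16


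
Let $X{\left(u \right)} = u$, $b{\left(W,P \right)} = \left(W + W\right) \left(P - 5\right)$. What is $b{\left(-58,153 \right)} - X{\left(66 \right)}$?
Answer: $-17234$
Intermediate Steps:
$b{\left(W,P \right)} = 2 W \left(-5 + P\right)$
$b{\left(-58,153 \right)} - X{\left(66 \right)} = 2 \left(-58\right) \left(-5 + 153\right) - 66 = 2 \left(-58\right) 148 - 66 = -17168 - 66 = -17234$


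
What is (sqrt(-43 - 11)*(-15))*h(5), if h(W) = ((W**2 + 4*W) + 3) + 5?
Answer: -2385*I*sqrt(6) ≈ -5842.0*I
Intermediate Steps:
h(W) = 8 + W**2 + 4*W (h(W) = (3 + W**2 + 4*W) + 5 = 8 + W**2 + 4*W)
(sqrt(-43 - 11)*(-15))*h(5) = (sqrt(-43 - 11)*(-15))*(8 + 5**2 + 4*5) = (sqrt(-54)*(-15))*(8 + 25 + 20) = ((3*I*sqrt(6))*(-15))*53 = -45*I*sqrt(6)*53 = -2385*I*sqrt(6)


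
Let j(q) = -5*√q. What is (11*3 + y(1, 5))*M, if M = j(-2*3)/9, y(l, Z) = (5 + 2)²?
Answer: -410*I*√6/9 ≈ -111.59*I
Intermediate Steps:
y(l, Z) = 49 (y(l, Z) = 7² = 49)
M = -5*I*√6/9 ≈ -1.3608*I
(11*3 + y(1, 5))*M = (11*3 + 49)*(-5*I*√6/9) = (33 + 49)*(-5*I*√6/9) = 82*(-5*I*√6/9) = -410*I*√6/9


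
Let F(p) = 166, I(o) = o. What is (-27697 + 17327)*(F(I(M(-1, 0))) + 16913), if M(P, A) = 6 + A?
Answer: -177109230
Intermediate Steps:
(-27697 + 17327)*(F(I(M(-1, 0))) + 16913) = (-27697 + 17327)*(166 + 16913) = -10370*17079 = -177109230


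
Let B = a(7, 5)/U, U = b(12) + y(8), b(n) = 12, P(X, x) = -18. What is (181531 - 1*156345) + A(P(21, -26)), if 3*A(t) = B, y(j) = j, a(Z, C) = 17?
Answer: 1511177/60 ≈ 25186.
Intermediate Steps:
U = 20 (U = 12 + 8 = 20)
B = 17/20 ≈ 0.85000
A(t) = 17/60 (A(t) = (⅓)*(17/20) = 17/60)
(181531 - 1*156345) + A(P(21, -26)) = (181531 - 1*156345) + 17/60 = (181531 - 156345) + 17/60 = 25186 + 17/60 = 1511177/60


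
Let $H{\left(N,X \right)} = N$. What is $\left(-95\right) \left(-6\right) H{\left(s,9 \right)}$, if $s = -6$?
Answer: $-3420$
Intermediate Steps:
$\left(-95\right) \left(-6\right) H{\left(s,9 \right)} = \left(-95\right) \left(-6\right) \left(-6\right) = 570 \left(-6\right) = -3420$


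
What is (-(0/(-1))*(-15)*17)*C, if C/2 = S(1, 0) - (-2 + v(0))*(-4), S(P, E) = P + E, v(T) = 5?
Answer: 0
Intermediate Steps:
S(P, E) = E + P
C = 26 (C = 2*((0 + 1) - (-2 + 5)*(-4)) = 2*(1 - 3*(-4)) = 2*(1 - 1*(-12)) = 2*(1 + 12) = 2*13 = 26)
(-(0/(-1))*(-15)*17)*C = -(0/(-1))*(-15)*17*26 = -(0*(-1))*(-15)*17*26 = -0*(-15)*17*26 = -0*17*26 = -1*0*26 = 0*26 = 0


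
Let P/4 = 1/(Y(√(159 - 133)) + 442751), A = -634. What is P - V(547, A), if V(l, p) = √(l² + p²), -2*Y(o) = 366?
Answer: 1/110642 - √701165 ≈ -837.36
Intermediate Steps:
Y(o) = -183 (Y(o) = -½*366 = -183)
P = 1/110642 (P = 4/(-183 + 442751) = 4/442568 = 4*(1/442568) = 1/110642 ≈ 9.0382e-6)
P - V(547, A) = 1/110642 - √(547² + (-634)²) = 1/110642 - √(299209 + 401956) = 1/110642 - √701165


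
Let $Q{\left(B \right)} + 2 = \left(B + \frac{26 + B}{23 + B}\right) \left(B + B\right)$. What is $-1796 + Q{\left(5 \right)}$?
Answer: $- \frac{24317}{14} \approx -1736.9$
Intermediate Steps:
$Q{\left(B \right)} = -2 + 2 B \left(B + \frac{26 + B}{23 + B}\right)$ ($Q{\left(B \right)} = -2 + \left(B + \frac{26 + B}{23 + B}\right) \left(B + B\right) = -2 + \left(B + \frac{26 + B}{23 + B}\right) 2 B = -2 + 2 B \left(B + \frac{26 + B}{23 + B}\right)$)
$-1796 + Q{\left(5 \right)} = -1796 + \frac{2 \left(-23 + 5^{3} + 24 \cdot 5^{2} + 25 \cdot 5\right)}{23 + 5} = -1796 + \frac{2 \left(-23 + 125 + 24 \cdot 25 + 125\right)}{28} = -1796 + 2 \cdot \frac{1}{28} \left(-23 + 125 + 600 + 125\right) = -1796 + 2 \cdot \frac{1}{28} \cdot 827 = -1796 + \frac{827}{14} = - \frac{24317}{14}$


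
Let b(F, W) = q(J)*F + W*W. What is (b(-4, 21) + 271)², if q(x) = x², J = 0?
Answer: 506944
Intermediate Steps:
b(F, W) = W² (b(F, W) = 0²*F + W*W = 0*F + W² = 0 + W² = W²)
(b(-4, 21) + 271)² = (21² + 271)² = (441 + 271)² = 712² = 506944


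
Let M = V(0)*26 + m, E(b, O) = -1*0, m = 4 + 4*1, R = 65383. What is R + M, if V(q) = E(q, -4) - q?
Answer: 65391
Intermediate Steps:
m = 8 (m = 4 + 4 = 8)
E(b, O) = 0
V(q) = -q (V(q) = 0 - q = -q)
M = 8 (M = -1*0*26 + 8 = 0*26 + 8 = 0 + 8 = 8)
R + M = 65383 + 8 = 65391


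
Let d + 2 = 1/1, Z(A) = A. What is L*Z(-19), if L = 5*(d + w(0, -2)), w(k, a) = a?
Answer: 285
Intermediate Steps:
d = -1 (d = -2 + 1/1 = -2 + 1 = -1)
L = -15 (L = 5*(-1 - 2) = 5*(-3) = -15)
L*Z(-19) = -15*(-19) = 285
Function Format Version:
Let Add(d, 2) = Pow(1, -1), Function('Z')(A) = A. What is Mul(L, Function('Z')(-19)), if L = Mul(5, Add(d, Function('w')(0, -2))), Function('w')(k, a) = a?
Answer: 285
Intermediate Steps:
d = -1 (d = Add(-2, Pow(1, -1)) = Add(-2, 1) = -1)
L = -15 (L = Mul(5, Add(-1, -2)) = Mul(5, -3) = -15)
Mul(L, Function('Z')(-19)) = Mul(-15, -19) = 285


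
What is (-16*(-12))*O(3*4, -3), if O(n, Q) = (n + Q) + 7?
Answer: 3072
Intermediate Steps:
O(n, Q) = 7 + Q + n (O(n, Q) = (Q + n) + 7 = 7 + Q + n)
(-16*(-12))*O(3*4, -3) = (-16*(-12))*(7 - 3 + 3*4) = 192*(7 - 3 + 12) = 192*16 = 3072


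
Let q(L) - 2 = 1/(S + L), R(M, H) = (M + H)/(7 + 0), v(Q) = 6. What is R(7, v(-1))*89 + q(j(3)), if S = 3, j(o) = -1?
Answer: 2349/14 ≈ 167.79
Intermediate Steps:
R(M, H) = H/7 + M/7 (R(M, H) = (H + M)/7 = (H + M)*(⅐) = H/7 + M/7)
q(L) = 2 + 1/(3 + L)
R(7, v(-1))*89 + q(j(3)) = ((⅐)*6 + (⅐)*7)*89 + (7 + 2*(-1))/(3 - 1) = (6/7 + 1)*89 + (7 - 2)/2 = (13/7)*89 + (½)*5 = 1157/7 + 5/2 = 2349/14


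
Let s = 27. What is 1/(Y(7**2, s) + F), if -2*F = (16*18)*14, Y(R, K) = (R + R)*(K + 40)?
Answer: 1/4550 ≈ 0.00021978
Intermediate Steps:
Y(R, K) = 2*R*(40 + K) (Y(R, K) = (2*R)*(40 + K) = 2*R*(40 + K))
F = -2016 (F = -16*18*14/2 = -144*14 = -1/2*4032 = -2016)
1/(Y(7**2, s) + F) = 1/(2*7**2*(40 + 27) - 2016) = 1/(2*49*67 - 2016) = 1/(6566 - 2016) = 1/4550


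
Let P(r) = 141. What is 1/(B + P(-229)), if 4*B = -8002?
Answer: -2/3719 ≈ -0.00053778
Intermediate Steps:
B = -4001/2 (B = (¼)*(-8002) = -4001/2 ≈ -2000.5)
1/(B + P(-229)) = 1/(-4001/2 + 141) = 1/(-3719/2) = -2/3719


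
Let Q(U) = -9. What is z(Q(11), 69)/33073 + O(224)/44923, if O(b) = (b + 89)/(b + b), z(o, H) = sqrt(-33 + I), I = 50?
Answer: 313/20125504 + sqrt(17)/33073 ≈ 0.00014022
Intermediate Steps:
z(o, H) = sqrt(17) (z(o, H) = sqrt(-33 + 50) = sqrt(17))
O(b) = (89 + b)/(2*b) (O(b) = (89 + b)/((2*b)) = (89 + b)*(1/(2*b)) = (89 + b)/(2*b))
z(Q(11), 69)/33073 + O(224)/44923 = sqrt(17)/33073 + ((1/2)*(89 + 224)/224)/44923 = sqrt(17)*(1/33073) + ((1/2)*(1/224)*313)*(1/44923) = sqrt(17)/33073 + (313/448)*(1/44923) = sqrt(17)/33073 + 313/20125504 = 313/20125504 + sqrt(17)/33073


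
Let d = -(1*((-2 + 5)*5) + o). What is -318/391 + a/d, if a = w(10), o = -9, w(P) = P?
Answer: -2909/1173 ≈ -2.4800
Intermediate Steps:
a = 10
d = -6 (d = -(1*((-2 + 5)*5) - 9) = -(1*(3*5) - 9) = -(1*15 - 9) = -(15 - 9) = -1*6 = -6)
-318/391 + a/d = -318/391 + 10/(-6) = -318*1/391 + 10*(-1/6) = -318/391 - 5/3 = -2909/1173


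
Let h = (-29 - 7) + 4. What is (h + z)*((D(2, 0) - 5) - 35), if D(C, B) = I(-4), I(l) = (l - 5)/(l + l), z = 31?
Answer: 311/8 ≈ 38.875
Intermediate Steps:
I(l) = (-5 + l)/(2*l) (I(l) = (-5 + l)/((2*l)) = (-5 + l)*(1/(2*l)) = (-5 + l)/(2*l))
h = -32 (h = -36 + 4 = -32)
D(C, B) = 9/8 (D(C, B) = (1/2)*(-5 - 4)/(-4) = (1/2)*(-1/4)*(-9) = 9/8)
(h + z)*((D(2, 0) - 5) - 35) = (-32 + 31)*((9/8 - 5) - 35) = -(-31/8 - 35) = -1*(-311/8) = 311/8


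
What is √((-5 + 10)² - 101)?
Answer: 2*I*√19 ≈ 8.7178*I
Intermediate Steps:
√((-5 + 10)² - 101) = √(5² - 101) = √(25 - 101) = √(-76) = 2*I*√19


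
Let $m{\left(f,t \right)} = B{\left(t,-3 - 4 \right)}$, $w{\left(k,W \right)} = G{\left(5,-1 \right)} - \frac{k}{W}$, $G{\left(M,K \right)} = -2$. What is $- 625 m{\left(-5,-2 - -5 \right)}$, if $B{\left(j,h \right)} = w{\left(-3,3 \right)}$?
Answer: $625$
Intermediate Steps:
$w{\left(k,W \right)} = -2 - \frac{k}{W}$
$B{\left(j,h \right)} = -1$ ($B{\left(j,h \right)} = -2 - - \frac{3}{3} = -2 - \left(-3\right) \frac{1}{3} = -2 + 1 = -1$)
$m{\left(f,t \right)} = -1$
$- 625 m{\left(-5,-2 - -5 \right)} = \left(-625\right) \left(-1\right) = 625$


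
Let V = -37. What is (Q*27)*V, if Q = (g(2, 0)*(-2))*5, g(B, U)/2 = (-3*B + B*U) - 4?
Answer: -199800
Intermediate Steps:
g(B, U) = -8 - 6*B + 2*B*U (g(B, U) = 2*((-3*B + B*U) - 4) = 2*(-4 - 3*B + B*U) = -8 - 6*B + 2*B*U)
Q = 200 (Q = ((-8 - 6*2 + 2*2*0)*(-2))*5 = ((-8 - 12 + 0)*(-2))*5 = -20*(-2)*5 = 40*5 = 200)
(Q*27)*V = (200*27)*(-37) = 5400*(-37) = -199800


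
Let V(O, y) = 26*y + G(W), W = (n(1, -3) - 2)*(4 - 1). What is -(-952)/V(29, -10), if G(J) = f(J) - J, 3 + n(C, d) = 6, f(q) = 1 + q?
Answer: -136/37 ≈ -3.6757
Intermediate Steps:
n(C, d) = 3 (n(C, d) = -3 + 6 = 3)
W = 3 (W = (3 - 2)*(4 - 1) = 1*3 = 3)
G(J) = 1 (G(J) = (1 + J) - J = 1)
V(O, y) = 1 + 26*y (V(O, y) = 26*y + 1 = 1 + 26*y)
-(-952)/V(29, -10) = -(-952)/(1 + 26*(-10)) = -(-952)/(1 - 260) = -(-952)/(-259) = -(-952)*(-1)/259 = -1*136/37 = -136/37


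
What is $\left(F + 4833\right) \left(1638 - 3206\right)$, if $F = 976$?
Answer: $-9108512$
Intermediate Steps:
$\left(F + 4833\right) \left(1638 - 3206\right) = \left(976 + 4833\right) \left(1638 - 3206\right) = 5809 \left(-1568\right) = -9108512$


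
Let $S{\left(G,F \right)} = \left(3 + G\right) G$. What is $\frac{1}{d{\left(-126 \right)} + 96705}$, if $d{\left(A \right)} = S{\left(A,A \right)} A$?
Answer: $- \frac{1}{1856043} \approx -5.3878 \cdot 10^{-7}$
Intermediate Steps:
$S{\left(G,F \right)} = G \left(3 + G\right)$
$d{\left(A \right)} = A^{2} \left(3 + A\right)$ ($d{\left(A \right)} = A \left(3 + A\right) A = A^{2} \left(3 + A\right)$)
$\frac{1}{d{\left(-126 \right)} + 96705} = \frac{1}{\left(-126\right)^{2} \left(3 - 126\right) + 96705} = \frac{1}{15876 \left(-123\right) + 96705} = \frac{1}{-1952748 + 96705} = \frac{1}{-1856043} = - \frac{1}{1856043}$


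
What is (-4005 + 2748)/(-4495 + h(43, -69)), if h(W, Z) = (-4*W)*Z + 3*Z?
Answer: -1257/7166 ≈ -0.17541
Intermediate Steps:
h(W, Z) = 3*Z - 4*W*Z (h(W, Z) = -4*W*Z + 3*Z = 3*Z - 4*W*Z)
(-4005 + 2748)/(-4495 + h(43, -69)) = (-4005 + 2748)/(-4495 - 69*(3 - 4*43)) = -1257/(-4495 - 69*(3 - 172)) = -1257/(-4495 - 69*(-169)) = -1257/(-4495 + 11661) = -1257/7166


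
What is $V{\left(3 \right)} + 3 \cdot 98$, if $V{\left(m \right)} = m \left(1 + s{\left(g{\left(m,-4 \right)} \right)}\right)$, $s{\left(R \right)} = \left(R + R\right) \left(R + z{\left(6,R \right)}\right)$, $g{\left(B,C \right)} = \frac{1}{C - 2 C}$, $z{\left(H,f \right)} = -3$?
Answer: $\frac{2343}{8} \approx 292.88$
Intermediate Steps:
$g{\left(B,C \right)} = - \frac{1}{C}$ ($g{\left(B,C \right)} = \frac{1}{\left(-1\right) C} = - \frac{1}{C}$)
$s{\left(R \right)} = 2 R \left(-3 + R\right)$ ($s{\left(R \right)} = \left(R + R\right) \left(R - 3\right) = 2 R \left(-3 + R\right)$)
$V{\left(m \right)} = - \frac{3 m}{8}$ ($V{\left(m \right)} = m \left(1 + 2 \left(- \frac{1}{-4}\right) \left(-3 - \frac{1}{-4}\right)\right) = m \left(1 + 2 \left(\left(-1\right) \left(- \frac{1}{4}\right)\right) \left(-3 - - \frac{1}{4}\right)\right) = m \left(1 + 2 \cdot \frac{1}{4} \left(-3 + \frac{1}{4}\right)\right) = m \left(1 + 2 \cdot \frac{1}{4} \left(- \frac{11}{4}\right)\right) = m \left(1 - \frac{11}{8}\right) = m \left(- \frac{3}{8}\right) = - \frac{3 m}{8}$)
$V{\left(3 \right)} + 3 \cdot 98 = \left(- \frac{3}{8}\right) 3 + 3 \cdot 98 = - \frac{9}{8} + 294 = \frac{2343}{8}$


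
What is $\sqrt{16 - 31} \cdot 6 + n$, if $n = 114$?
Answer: $114 + 6 i \sqrt{15} \approx 114.0 + 23.238 i$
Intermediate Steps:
$\sqrt{16 - 31} \cdot 6 + n = \sqrt{16 - 31} \cdot 6 + 114 = \sqrt{-15} \cdot 6 + 114 = i \sqrt{15} \cdot 6 + 114 = 6 i \sqrt{15} + 114 = 114 + 6 i \sqrt{15}$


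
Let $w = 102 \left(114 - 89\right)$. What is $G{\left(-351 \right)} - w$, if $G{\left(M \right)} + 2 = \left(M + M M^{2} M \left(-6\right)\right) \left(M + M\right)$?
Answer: $63931784964862$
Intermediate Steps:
$w = 2550$ ($w = 102 \cdot 25 = 2550$)
$G{\left(M \right)} = -2 + 2 M \left(M - 6 M^{4}\right)$ ($G{\left(M \right)} = -2 + \left(M + M M^{2} M \left(-6\right)\right) \left(M + M\right) = -2 + \left(M + M^{3} M \left(-6\right)\right) 2 M = -2 + \left(M + M^{4} \left(-6\right)\right) 2 M = -2 + \left(M - 6 M^{4}\right) 2 M = -2 + 2 M \left(M - 6 M^{4}\right)$)
$G{\left(-351 \right)} - w = \left(-2 - 12 \left(-351\right)^{5} + 2 \left(-351\right)^{2}\right) - 2550 = \left(-2 - -63931784721012 + 2 \cdot 123201\right) - 2550 = \left(-2 + 63931784721012 + 246402\right) - 2550 = 63931784967412 - 2550 = 63931784964862$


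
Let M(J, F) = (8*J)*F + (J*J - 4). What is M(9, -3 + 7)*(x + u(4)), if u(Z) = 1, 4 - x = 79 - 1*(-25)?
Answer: -36135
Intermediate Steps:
x = -100 (x = 4 - (79 - 1*(-25)) = 4 - (79 + 25) = 4 - 1*104 = 4 - 104 = -100)
M(J, F) = -4 + J**2 + 8*F*J (M(J, F) = 8*F*J + (J**2 - 4) = 8*F*J + (-4 + J**2) = -4 + J**2 + 8*F*J)
M(9, -3 + 7)*(x + u(4)) = (-4 + 9**2 + 8*(-3 + 7)*9)*(-100 + 1) = (-4 + 81 + 8*4*9)*(-99) = (-4 + 81 + 288)*(-99) = 365*(-99) = -36135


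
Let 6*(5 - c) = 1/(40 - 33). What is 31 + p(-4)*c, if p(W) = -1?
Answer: 1093/42 ≈ 26.024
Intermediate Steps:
c = 209/42 (c = 5 - 1/(6*(40 - 33)) = 5 - ⅙/7 = 5 - ⅙*⅐ = 5 - 1/42 = 209/42 ≈ 4.9762)
31 + p(-4)*c = 31 - 1*209/42 = 31 - 209/42 = 1093/42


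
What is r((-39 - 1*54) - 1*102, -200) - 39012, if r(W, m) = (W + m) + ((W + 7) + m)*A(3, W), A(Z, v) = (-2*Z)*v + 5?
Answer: -495307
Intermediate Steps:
A(Z, v) = 5 - 2*Z*v (A(Z, v) = -2*Z*v + 5 = 5 - 2*Z*v)
r(W, m) = W + m + (5 - 6*W)*(7 + W + m) (r(W, m) = (W + m) + ((W + 7) + m)*(5 - 2*3*W) = (W + m) + ((7 + W) + m)*(5 - 6*W) = (W + m) + (7 + W + m)*(5 - 6*W) = (W + m) + (5 - 6*W)*(7 + W + m) = W + m + (5 - 6*W)*(7 + W + m))
r((-39 - 1*54) - 1*102, -200) - 39012 = (35 - 36*((-39 - 1*54) - 1*102) - 6*((-39 - 1*54) - 1*102)**2 + 6*(-200) - 6*((-39 - 1*54) - 1*102)*(-200)) - 39012 = (35 - 36*((-39 - 54) - 102) - 6*((-39 - 54) - 102)**2 - 1200 - 6*((-39 - 54) - 102)*(-200)) - 39012 = (35 - 36*(-93 - 102) - 6*(-93 - 102)**2 - 1200 - 6*(-93 - 102)*(-200)) - 39012 = (35 - 36*(-195) - 6*(-195)**2 - 1200 - 6*(-195)*(-200)) - 39012 = (35 + 7020 - 6*38025 - 1200 - 234000) - 39012 = (35 + 7020 - 228150 - 1200 - 234000) - 39012 = -456295 - 39012 = -495307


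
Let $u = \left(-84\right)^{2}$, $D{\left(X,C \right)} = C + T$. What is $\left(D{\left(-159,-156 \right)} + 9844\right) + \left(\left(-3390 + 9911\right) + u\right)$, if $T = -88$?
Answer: $23177$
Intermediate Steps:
$D{\left(X,C \right)} = -88 + C$ ($D{\left(X,C \right)} = C - 88 = -88 + C$)
$u = 7056$
$\left(D{\left(-159,-156 \right)} + 9844\right) + \left(\left(-3390 + 9911\right) + u\right) = \left(\left(-88 - 156\right) + 9844\right) + \left(\left(-3390 + 9911\right) + 7056\right) = \left(-244 + 9844\right) + \left(6521 + 7056\right) = 9600 + 13577 = 23177$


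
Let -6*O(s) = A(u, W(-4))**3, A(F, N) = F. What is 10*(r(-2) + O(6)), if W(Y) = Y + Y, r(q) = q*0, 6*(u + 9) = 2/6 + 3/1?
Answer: 2194880/2187 ≈ 1003.6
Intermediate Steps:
u = -76/9 (u = -9 + (2/6 + 3/1)/6 = -9 + (2*(1/6) + 3*1)/6 = -9 + (1/3 + 3)/6 = -9 + (1/6)*(10/3) = -9 + 5/9 = -76/9 ≈ -8.4444)
r(q) = 0
W(Y) = 2*Y
O(s) = 219488/2187 (O(s) = -(-76/9)**3/6 = -1/6*(-438976/729) = 219488/2187)
10*(r(-2) + O(6)) = 10*(0 + 219488/2187) = 10*(219488/2187) = 2194880/2187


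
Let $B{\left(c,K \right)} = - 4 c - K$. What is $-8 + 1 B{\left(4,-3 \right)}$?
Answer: $-21$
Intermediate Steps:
$B{\left(c,K \right)} = - K - 4 c$
$-8 + 1 B{\left(4,-3 \right)} = -8 + 1 \left(\left(-1\right) \left(-3\right) - 16\right) = -8 + 1 \left(3 - 16\right) = -8 + 1 \left(-13\right) = -8 - 13 = -21$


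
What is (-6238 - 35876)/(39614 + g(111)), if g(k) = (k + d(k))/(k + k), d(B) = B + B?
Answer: -84228/79231 ≈ -1.0631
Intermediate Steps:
d(B) = 2*B
g(k) = 3/2 (g(k) = (k + 2*k)/(k + k) = (3*k)/((2*k)) = (3*k)*(1/(2*k)) = 3/2)
(-6238 - 35876)/(39614 + g(111)) = (-6238 - 35876)/(39614 + 3/2) = -42114/79231/2 = -42114*2/79231 = -84228/79231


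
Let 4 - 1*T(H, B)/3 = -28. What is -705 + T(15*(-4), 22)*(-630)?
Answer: -61185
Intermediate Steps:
T(H, B) = 96 (T(H, B) = 12 - 3*(-28) = 12 + 84 = 96)
-705 + T(15*(-4), 22)*(-630) = -705 + 96*(-630) = -705 - 60480 = -61185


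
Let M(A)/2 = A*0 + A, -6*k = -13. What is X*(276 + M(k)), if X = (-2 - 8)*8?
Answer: -67280/3 ≈ -22427.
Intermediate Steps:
k = 13/6 (k = -⅙*(-13) = 13/6 ≈ 2.1667)
X = -80 (X = -10*8 = -80)
M(A) = 2*A (M(A) = 2*(A*0 + A) = 2*(0 + A) = 2*A)
X*(276 + M(k)) = -80*(276 + 2*(13/6)) = -80*(276 + 13/3) = -80*841/3 = -67280/3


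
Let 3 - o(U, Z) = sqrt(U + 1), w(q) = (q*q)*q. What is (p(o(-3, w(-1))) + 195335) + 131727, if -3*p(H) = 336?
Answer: 326950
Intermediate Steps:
w(q) = q**3 (w(q) = q**2*q = q**3)
o(U, Z) = 3 - sqrt(1 + U) (o(U, Z) = 3 - sqrt(U + 1) = 3 - sqrt(1 + U))
p(H) = -112 (p(H) = -1/3*336 = -112)
(p(o(-3, w(-1))) + 195335) + 131727 = (-112 + 195335) + 131727 = 195223 + 131727 = 326950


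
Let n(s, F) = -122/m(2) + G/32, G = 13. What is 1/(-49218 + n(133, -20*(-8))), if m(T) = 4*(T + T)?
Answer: -32/1575207 ≈ -2.0315e-5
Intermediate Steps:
m(T) = 8*T (m(T) = 4*(2*T) = 8*T)
n(s, F) = -231/32 (n(s, F) = -122/(8*2) + 13/32 = -122/16 + 13*(1/32) = -122*1/16 + 13/32 = -61/8 + 13/32 = -231/32)
1/(-49218 + n(133, -20*(-8))) = 1/(-49218 - 231/32) = 1/(-1575207/32) = -32/1575207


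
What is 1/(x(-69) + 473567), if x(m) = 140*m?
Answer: 1/463907 ≈ 2.1556e-6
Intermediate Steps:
1/(x(-69) + 473567) = 1/(140*(-69) + 473567) = 1/(-9660 + 473567) = 1/463907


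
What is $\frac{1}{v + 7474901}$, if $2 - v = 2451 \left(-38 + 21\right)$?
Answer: $\frac{1}{7516570} \approx 1.3304 \cdot 10^{-7}$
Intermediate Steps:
$v = 41669$ ($v = 2 - 2451 \left(-38 + 21\right) = 2 - 2451 \left(-17\right) = 2 - -41667 = 2 + 41667 = 41669$)
$\frac{1}{v + 7474901} = \frac{1}{41669 + 7474901} = \frac{1}{7516570}$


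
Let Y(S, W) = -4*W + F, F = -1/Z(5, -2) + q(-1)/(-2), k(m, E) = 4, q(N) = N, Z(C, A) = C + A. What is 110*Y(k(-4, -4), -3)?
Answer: 4015/3 ≈ 1338.3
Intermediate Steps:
Z(C, A) = A + C
F = 1/6 (F = -1/(-2 + 5) - 1/(-2) = -1/3 - 1*(-1/2) = -1*1/3 + 1/2 = -1/3 + 1/2 = 1/6 ≈ 0.16667)
Y(S, W) = 1/6 - 4*W (Y(S, W) = -4*W + 1/6 = 1/6 - 4*W)
110*Y(k(-4, -4), -3) = 110*(1/6 - 4*(-3)) = 110*(1/6 + 12) = 110*(73/6) = 4015/3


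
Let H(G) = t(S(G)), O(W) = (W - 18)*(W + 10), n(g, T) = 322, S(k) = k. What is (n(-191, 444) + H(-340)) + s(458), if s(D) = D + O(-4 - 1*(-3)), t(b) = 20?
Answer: 629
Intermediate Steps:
O(W) = (-18 + W)*(10 + W)
H(G) = 20
s(D) = -171 + D (s(D) = D + (-180 + (-4 - 1*(-3))² - 8*(-4 - 1*(-3))) = D + (-180 + (-4 + 3)² - 8*(-4 + 3)) = D + (-180 + (-1)² - 8*(-1)) = D + (-180 + 1 + 8) = D - 171 = -171 + D)
(n(-191, 444) + H(-340)) + s(458) = (322 + 20) + (-171 + 458) = 342 + 287 = 629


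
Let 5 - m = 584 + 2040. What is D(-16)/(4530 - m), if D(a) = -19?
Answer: -19/7149 ≈ -0.0026577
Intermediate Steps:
m = -2619 (m = 5 - (584 + 2040) = 5 - 1*2624 = 5 - 2624 = -2619)
D(-16)/(4530 - m) = -19/(4530 - 1*(-2619)) = -19/(4530 + 2619) = -19/7149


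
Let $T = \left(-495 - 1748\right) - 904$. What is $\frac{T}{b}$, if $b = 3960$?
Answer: $- \frac{1049}{1320} \approx -0.7947$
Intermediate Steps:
$T = -3147$ ($T = -2243 - 904 = -3147$)
$\frac{T}{b} = - \frac{3147}{3960} = \left(-3147\right) \frac{1}{3960} = - \frac{1049}{1320}$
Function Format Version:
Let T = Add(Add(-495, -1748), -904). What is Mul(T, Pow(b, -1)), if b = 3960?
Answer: Rational(-1049, 1320) ≈ -0.79470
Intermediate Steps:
T = -3147 (T = Add(-2243, -904) = -3147)
Mul(T, Pow(b, -1)) = Mul(-3147, Pow(3960, -1)) = Mul(-3147, Rational(1, 3960)) = Rational(-1049, 1320)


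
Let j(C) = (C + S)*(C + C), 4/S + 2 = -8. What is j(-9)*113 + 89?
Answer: 96043/5 ≈ 19209.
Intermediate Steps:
S = -⅖ (S = 4/(-2 - 8) = 4/(-10) = 4*(-⅒) = -⅖ ≈ -0.40000)
j(C) = 2*C*(-⅖ + C) (j(C) = (C - ⅖)*(C + C) = (-⅖ + C)*(2*C) = 2*C*(-⅖ + C))
j(-9)*113 + 89 = ((⅖)*(-9)*(-2 + 5*(-9)))*113 + 89 = ((⅖)*(-9)*(-2 - 45))*113 + 89 = ((⅖)*(-9)*(-47))*113 + 89 = (846/5)*113 + 89 = 95598/5 + 89 = 96043/5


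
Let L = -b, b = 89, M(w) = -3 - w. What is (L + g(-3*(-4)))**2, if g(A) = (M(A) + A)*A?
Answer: 15625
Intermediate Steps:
g(A) = -3*A (g(A) = ((-3 - A) + A)*A = -3*A)
L = -89 (L = -1*89 = -89)
(L + g(-3*(-4)))**2 = (-89 - (-9)*(-4))**2 = (-89 - 3*12)**2 = (-89 - 36)**2 = (-125)**2 = 15625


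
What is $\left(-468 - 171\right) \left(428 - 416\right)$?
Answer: $-7668$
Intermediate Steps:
$\left(-468 - 171\right) \left(428 - 416\right) = \left(-639\right) 12 = -7668$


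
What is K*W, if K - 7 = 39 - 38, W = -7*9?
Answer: -504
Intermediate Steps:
W = -63
K = 8 (K = 7 + (39 - 38) = 7 + 1 = 8)
K*W = 8*(-63) = -504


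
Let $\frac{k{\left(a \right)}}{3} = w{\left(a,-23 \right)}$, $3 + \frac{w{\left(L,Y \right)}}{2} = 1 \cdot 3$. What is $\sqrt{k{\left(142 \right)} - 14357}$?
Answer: $7 i \sqrt{293} \approx 119.82 i$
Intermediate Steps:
$w{\left(L,Y \right)} = 0$ ($w{\left(L,Y \right)} = -6 + 2 \cdot 1 \cdot 3 = -6 + 2 \cdot 3 = -6 + 6 = 0$)
$k{\left(a \right)} = 0$ ($k{\left(a \right)} = 3 \cdot 0 = 0$)
$\sqrt{k{\left(142 \right)} - 14357} = \sqrt{0 - 14357} = \sqrt{-14357} = 7 i \sqrt{293}$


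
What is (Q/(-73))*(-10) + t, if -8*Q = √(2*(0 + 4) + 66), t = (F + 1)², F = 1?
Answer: 4 - 5*√74/292 ≈ 3.8527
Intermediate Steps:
t = 4 (t = (1 + 1)² = 2² = 4)
Q = -√74/8 (Q = -√(2*(0 + 4) + 66)/8 = -√(2*4 + 66)/8 = -√(8 + 66)/8 = -√74/8 ≈ -1.0753)
(Q/(-73))*(-10) + t = (-√74/8/(-73))*(-10) + 4 = (-√74/8*(-1/73))*(-10) + 4 = (√74/584)*(-10) + 4 = -5*√74/292 + 4 = 4 - 5*√74/292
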